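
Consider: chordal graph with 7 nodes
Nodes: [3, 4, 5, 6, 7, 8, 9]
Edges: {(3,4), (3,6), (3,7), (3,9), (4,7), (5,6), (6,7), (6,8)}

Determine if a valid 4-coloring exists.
Yes, G is 4-colorable

A valid 4-coloring: color 1: [3, 5, 8]; color 2: [4, 6, 9]; color 3: [7].
(χ(G) = 3 ≤ 4.)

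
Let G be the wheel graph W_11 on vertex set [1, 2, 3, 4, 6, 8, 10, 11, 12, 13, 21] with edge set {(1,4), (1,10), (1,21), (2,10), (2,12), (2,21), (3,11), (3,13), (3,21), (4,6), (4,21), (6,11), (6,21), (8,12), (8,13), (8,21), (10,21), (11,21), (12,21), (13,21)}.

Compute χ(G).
χ(G) = 3

Clique number ω(G) = 3 (lower bound: χ ≥ ω).
The clique on [1, 10, 21] has size 3, forcing χ ≥ 3, and the coloring below uses 3 colors, so χ(G) = 3.
A valid 3-coloring: color 1: [21]; color 2: [1, 2, 3, 6, 8]; color 3: [4, 10, 11, 12, 13].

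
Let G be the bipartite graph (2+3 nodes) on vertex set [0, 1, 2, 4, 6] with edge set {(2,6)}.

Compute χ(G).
Clique number ω(G) = 2 (lower bound: χ ≥ ω).
The graph is bipartite (no odd cycle), so 2 colors suffice: χ(G) = 2.
A valid 2-coloring: color 1: [0, 1, 4, 6]; color 2: [2].

χ(G) = 2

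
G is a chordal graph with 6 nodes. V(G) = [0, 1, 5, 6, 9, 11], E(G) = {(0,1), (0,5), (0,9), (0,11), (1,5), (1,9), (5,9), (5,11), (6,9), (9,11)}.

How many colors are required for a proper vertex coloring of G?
χ(G) = 4

Clique number ω(G) = 4 (lower bound: χ ≥ ω).
The clique on [0, 1, 5, 9] has size 4, forcing χ ≥ 4, and the coloring below uses 4 colors, so χ(G) = 4.
A valid 4-coloring: color 1: [9]; color 2: [5, 6]; color 3: [0]; color 4: [1, 11].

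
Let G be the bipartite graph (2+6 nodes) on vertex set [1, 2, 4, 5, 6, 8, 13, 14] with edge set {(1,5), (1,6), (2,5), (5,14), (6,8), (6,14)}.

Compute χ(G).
χ(G) = 2

Clique number ω(G) = 2 (lower bound: χ ≥ ω).
The graph is bipartite (no odd cycle), so 2 colors suffice: χ(G) = 2.
A valid 2-coloring: color 1: [4, 5, 6, 13]; color 2: [1, 2, 8, 14].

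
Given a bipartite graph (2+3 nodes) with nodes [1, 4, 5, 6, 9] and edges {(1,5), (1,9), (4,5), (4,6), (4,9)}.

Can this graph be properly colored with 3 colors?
A valid 3-coloring: color 1: [1, 4]; color 2: [5, 6, 9].
(χ(G) = 2 ≤ 3.)

Yes, G is 3-colorable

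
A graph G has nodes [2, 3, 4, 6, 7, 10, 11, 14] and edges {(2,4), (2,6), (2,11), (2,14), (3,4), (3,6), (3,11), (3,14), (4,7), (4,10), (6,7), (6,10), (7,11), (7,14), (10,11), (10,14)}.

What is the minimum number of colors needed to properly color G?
χ(G) = 2

Clique number ω(G) = 2 (lower bound: χ ≥ ω).
The graph is bipartite (no odd cycle), so 2 colors suffice: χ(G) = 2.
A valid 2-coloring: color 1: [2, 3, 7, 10]; color 2: [4, 6, 11, 14].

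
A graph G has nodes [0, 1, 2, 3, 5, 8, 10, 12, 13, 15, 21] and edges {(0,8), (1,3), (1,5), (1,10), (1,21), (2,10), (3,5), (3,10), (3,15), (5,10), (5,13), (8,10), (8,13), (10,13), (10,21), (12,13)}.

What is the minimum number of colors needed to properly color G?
Clique number ω(G) = 4 (lower bound: χ ≥ ω).
The clique on [1, 3, 5, 10] has size 4, forcing χ ≥ 4, and the coloring below uses 4 colors, so χ(G) = 4.
A valid 4-coloring: color 1: [0, 10, 12, 15]; color 2: [2, 3, 13, 21]; color 3: [1, 8]; color 4: [5].

χ(G) = 4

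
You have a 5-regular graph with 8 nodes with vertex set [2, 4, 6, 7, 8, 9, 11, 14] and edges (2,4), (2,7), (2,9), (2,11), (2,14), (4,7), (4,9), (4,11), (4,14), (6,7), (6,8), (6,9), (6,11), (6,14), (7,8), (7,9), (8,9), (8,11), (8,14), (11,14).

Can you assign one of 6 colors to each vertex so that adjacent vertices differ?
A valid 6-coloring: color 1: [2, 6]; color 2: [7, 14]; color 3: [4, 8]; color 4: [9, 11].
(χ(G) = 4 ≤ 6.)

Yes, G is 6-colorable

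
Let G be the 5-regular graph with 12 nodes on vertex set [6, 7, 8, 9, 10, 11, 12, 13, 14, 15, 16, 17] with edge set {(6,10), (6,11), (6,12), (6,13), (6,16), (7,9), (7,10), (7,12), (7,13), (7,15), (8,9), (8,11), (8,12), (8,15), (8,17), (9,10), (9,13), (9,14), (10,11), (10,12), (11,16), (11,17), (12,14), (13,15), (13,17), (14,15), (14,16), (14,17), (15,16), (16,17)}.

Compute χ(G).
χ(G) = 4

Clique number ω(G) = 3 (lower bound: χ ≥ ω).
Suppose a proper 3-coloring c exists. The clique [6, 10, 11] takes 3 distinct colors; by symmetry let c(6) = 1, c(10) = 2, c(11) = 3.
- Vertex 12: neighbors [6, 10] already have colors [1, 2] ⇒ c(12) = 3.
- Vertex 7: neighbors [10, 12] already have colors [2, 3] ⇒ c(7) = 1.
- Vertex 9: neighbors [7, 10] already have colors [1, 2] ⇒ c(9) = 3.
- Vertex 16: neighbors [6, 11] already have colors [1, 3] ⇒ c(16) = 2.
- Vertex 15: neighbors [7, 16] already have colors [1, 2] ⇒ c(15) = 3.
- Vertex 17: neighbors [16, 11] already have colors [2, 3] ⇒ c(17) = 1.
- Vertex 14: neighbors [17, 16, 9] already have colors [1, 2, 3] — all 3 colors blocked. Contradiction.
The forced assignments end in a contradiction, so G has no proper 3-coloring (χ ≥ 4).
The coloring below uses 4 colors, so χ(G) = 4.
A valid 4-coloring: color 1: [11, 12, 13]; color 2: [6, 9, 15, 17]; color 3: [7, 8, 16]; color 4: [10, 14].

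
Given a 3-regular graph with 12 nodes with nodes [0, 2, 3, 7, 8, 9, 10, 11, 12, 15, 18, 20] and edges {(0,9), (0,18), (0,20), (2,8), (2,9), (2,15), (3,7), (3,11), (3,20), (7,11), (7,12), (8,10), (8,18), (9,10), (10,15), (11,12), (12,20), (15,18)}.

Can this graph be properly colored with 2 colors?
No, G is not 2-colorable

The clique on vertices [3, 7, 11] has size 3 > 2, so it alone needs 3 colors.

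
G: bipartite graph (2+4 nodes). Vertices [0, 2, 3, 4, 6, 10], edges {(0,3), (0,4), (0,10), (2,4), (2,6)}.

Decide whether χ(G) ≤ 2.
Yes, G is 2-colorable

A valid 2-coloring: color 1: [0, 2]; color 2: [3, 4, 6, 10].
(χ(G) = 2 ≤ 2.)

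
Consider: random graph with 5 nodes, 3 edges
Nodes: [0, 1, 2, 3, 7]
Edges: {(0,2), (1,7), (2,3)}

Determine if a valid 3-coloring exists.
A valid 3-coloring: color 1: [2, 7]; color 2: [0, 1, 3].
(χ(G) = 2 ≤ 3.)

Yes, G is 3-colorable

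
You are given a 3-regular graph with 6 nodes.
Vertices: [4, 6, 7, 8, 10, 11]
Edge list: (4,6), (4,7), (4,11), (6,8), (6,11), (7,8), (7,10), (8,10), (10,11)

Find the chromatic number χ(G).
χ(G) = 3

Clique number ω(G) = 3 (lower bound: χ ≥ ω).
The clique on [7, 8, 10] has size 3, forcing χ ≥ 3, and the coloring below uses 3 colors, so χ(G) = 3.
A valid 3-coloring: color 1: [4, 10]; color 2: [8, 11]; color 3: [6, 7].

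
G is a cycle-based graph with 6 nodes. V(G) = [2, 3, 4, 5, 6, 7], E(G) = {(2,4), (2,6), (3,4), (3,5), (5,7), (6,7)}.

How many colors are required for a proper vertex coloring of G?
χ(G) = 2

Clique number ω(G) = 2 (lower bound: χ ≥ ω).
The graph is bipartite (no odd cycle), so 2 colors suffice: χ(G) = 2.
A valid 2-coloring: color 1: [4, 5, 6]; color 2: [2, 3, 7].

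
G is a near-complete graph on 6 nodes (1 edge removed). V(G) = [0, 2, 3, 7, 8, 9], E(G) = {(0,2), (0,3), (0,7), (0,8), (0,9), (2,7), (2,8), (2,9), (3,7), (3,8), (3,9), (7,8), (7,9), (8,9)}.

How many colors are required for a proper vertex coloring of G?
Clique number ω(G) = 5 (lower bound: χ ≥ ω).
The clique on [0, 2, 7, 8, 9] has size 5, forcing χ ≥ 5, and the coloring below uses 5 colors, so χ(G) = 5.
A valid 5-coloring: color 1: [7]; color 2: [8]; color 3: [0]; color 4: [9]; color 5: [2, 3].

χ(G) = 5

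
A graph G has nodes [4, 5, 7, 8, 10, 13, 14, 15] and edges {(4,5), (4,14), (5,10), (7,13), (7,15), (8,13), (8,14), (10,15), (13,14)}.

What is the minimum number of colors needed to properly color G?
Clique number ω(G) = 3 (lower bound: χ ≥ ω).
The clique on [8, 13, 14] has size 3, forcing χ ≥ 3, and the coloring below uses 3 colors, so χ(G) = 3.
A valid 3-coloring: color 1: [7, 10, 14]; color 2: [5, 13, 15]; color 3: [4, 8].

χ(G) = 3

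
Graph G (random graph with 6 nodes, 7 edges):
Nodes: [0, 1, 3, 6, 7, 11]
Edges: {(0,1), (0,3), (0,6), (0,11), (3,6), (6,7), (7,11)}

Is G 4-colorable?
A valid 4-coloring: color 1: [0, 7]; color 2: [1, 6, 11]; color 3: [3].
(χ(G) = 3 ≤ 4.)

Yes, G is 4-colorable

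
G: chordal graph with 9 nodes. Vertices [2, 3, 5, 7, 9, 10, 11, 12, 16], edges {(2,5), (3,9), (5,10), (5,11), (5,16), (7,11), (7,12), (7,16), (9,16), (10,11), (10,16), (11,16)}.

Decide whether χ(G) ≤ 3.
No, G is not 3-colorable

The clique on vertices [5, 10, 11, 16] has size 4 > 3, so it alone needs 4 colors.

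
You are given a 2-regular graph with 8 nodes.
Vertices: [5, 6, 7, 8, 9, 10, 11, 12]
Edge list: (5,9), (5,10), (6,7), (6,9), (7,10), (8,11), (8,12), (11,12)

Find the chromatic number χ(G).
χ(G) = 3

Clique number ω(G) = 3 (lower bound: χ ≥ ω).
The clique on [8, 11, 12] has size 3, forcing χ ≥ 3, and the coloring below uses 3 colors, so χ(G) = 3.
A valid 3-coloring: color 1: [7, 9, 12]; color 2: [6, 10, 11]; color 3: [5, 8].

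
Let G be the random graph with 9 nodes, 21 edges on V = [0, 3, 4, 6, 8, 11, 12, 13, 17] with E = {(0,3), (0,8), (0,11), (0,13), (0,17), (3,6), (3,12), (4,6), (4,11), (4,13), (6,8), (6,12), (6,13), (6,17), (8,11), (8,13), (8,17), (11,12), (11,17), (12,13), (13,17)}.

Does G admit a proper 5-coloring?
Yes, G is 5-colorable

A valid 5-coloring: color 1: [0, 6]; color 2: [3, 11, 13]; color 3: [4, 12, 17]; color 4: [8].
(χ(G) = 4 ≤ 5.)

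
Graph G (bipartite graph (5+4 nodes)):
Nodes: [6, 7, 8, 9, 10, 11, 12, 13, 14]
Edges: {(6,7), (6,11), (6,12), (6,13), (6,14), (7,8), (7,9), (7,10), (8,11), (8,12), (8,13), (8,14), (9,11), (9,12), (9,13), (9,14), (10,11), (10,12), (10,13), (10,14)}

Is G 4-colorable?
A valid 4-coloring: color 1: [6, 8, 9, 10]; color 2: [7, 11, 12, 13, 14].
(χ(G) = 2 ≤ 4.)

Yes, G is 4-colorable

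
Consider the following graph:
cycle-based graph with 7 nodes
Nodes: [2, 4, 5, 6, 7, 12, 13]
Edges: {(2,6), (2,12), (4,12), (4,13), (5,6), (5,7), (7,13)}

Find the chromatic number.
χ(G) = 3

Clique number ω(G) = 2 (lower bound: χ ≥ ω).
Odd cycle [2, 12, 4, 13, 7, 5, 6] needs 3 colors (χ ≥ 3).
The coloring below uses 3 colors, so χ(G) = 3.
A valid 3-coloring: color 1: [2, 4, 5]; color 2: [6, 12, 13]; color 3: [7].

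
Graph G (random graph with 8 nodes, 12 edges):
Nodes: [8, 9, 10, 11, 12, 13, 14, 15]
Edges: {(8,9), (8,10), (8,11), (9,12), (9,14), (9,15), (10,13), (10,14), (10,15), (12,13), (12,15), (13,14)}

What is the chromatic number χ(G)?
Clique number ω(G) = 3 (lower bound: χ ≥ ω).
The clique on [9, 12, 15] has size 3, forcing χ ≥ 3, and the coloring below uses 3 colors, so χ(G) = 3.
A valid 3-coloring: color 1: [9, 10, 11]; color 2: [8, 13, 15]; color 3: [12, 14].

χ(G) = 3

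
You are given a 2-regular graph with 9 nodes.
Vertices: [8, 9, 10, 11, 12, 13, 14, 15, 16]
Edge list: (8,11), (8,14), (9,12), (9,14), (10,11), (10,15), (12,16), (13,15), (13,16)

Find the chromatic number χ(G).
χ(G) = 3

Clique number ω(G) = 2 (lower bound: χ ≥ ω).
Odd cycle [13, 15, 10, 11, 8, 14, 9, 12, 16] needs 3 colors (χ ≥ 3).
The coloring below uses 3 colors, so χ(G) = 3.
A valid 3-coloring: color 1: [10, 12, 13, 14]; color 2: [9, 11, 15, 16]; color 3: [8].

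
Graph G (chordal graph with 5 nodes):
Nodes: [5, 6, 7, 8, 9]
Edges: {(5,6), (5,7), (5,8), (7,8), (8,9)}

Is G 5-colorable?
Yes, G is 5-colorable

A valid 5-coloring: color 1: [6, 8]; color 2: [5, 9]; color 3: [7].
(χ(G) = 3 ≤ 5.)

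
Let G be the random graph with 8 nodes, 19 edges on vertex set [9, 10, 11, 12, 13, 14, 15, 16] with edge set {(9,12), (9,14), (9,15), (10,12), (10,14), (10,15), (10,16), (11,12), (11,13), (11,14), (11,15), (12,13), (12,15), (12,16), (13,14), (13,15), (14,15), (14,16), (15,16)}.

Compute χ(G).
Clique number ω(G) = 4 (lower bound: χ ≥ ω).
The clique on [10, 12, 15, 16] has size 4, forcing χ ≥ 4, and the coloring below uses 4 colors, so χ(G) = 4.
A valid 4-coloring: color 1: [15]; color 2: [12, 14]; color 3: [9, 10, 13]; color 4: [11, 16].

χ(G) = 4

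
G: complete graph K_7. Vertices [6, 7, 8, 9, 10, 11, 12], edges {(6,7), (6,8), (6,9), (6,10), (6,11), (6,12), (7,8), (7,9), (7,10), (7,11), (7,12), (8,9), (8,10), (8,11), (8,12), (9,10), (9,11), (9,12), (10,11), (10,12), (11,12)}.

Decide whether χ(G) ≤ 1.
The clique on vertices [6, 7, 8, 9, 10, 11, 12] has size 7 > 1, so it alone needs 7 colors.

No, G is not 1-colorable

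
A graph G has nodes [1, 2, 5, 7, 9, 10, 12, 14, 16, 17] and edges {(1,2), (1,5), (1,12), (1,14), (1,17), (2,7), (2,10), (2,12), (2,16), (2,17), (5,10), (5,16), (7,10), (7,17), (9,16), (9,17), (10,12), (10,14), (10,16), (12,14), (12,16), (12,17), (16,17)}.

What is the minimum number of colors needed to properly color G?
χ(G) = 4

Clique number ω(G) = 4 (lower bound: χ ≥ ω).
The clique on [2, 12, 16, 17] has size 4, forcing χ ≥ 4, and the coloring below uses 4 colors, so χ(G) = 4.
A valid 4-coloring: color 1: [1, 7, 16]; color 2: [10, 17]; color 3: [2, 5, 9, 14]; color 4: [12].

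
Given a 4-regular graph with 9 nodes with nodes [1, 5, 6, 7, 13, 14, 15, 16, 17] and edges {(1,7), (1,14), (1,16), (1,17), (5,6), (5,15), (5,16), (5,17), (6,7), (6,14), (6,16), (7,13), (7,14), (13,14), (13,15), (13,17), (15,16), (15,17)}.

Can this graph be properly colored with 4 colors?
A valid 4-coloring: color 1: [14, 16, 17]; color 2: [1, 6, 15]; color 3: [5, 13]; color 4: [7].
(χ(G) = 4 ≤ 4.)

Yes, G is 4-colorable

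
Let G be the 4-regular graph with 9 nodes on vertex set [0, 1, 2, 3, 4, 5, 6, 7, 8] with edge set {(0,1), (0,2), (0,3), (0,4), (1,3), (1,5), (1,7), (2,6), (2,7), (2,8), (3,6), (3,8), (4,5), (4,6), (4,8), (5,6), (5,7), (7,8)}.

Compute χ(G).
χ(G) = 4

Clique number ω(G) = 3 (lower bound: χ ≥ ω).
Suppose a proper 3-coloring c exists. The clique [0, 1, 3] takes 3 distinct colors; by symmetry let c(0) = 1, c(1) = 2, c(3) = 3.
- Vertex 2: neighbors [0] already have colors [1]; try each remaining color.
- Case c(2) = 2:
  - Vertex 6: neighbors [2, 3] already have colors [2, 3] ⇒ c(6) = 1.
  - Vertex 5: neighbors [6, 1] already have colors [1, 2] ⇒ c(5) = 3.
  - Vertex 8: neighbors [2, 3] already have colors [2, 3] ⇒ c(8) = 1.
  - Vertex 7: neighbors [8, 1, 5] already have colors [1, 2, 3] — all 3 colors blocked. Contradiction.
- Case c(2) = 3:
  - Vertex 7: neighbors [1, 2] already have colors [2, 3] ⇒ c(7) = 1.
  - Vertex 5: neighbors [7, 1] already have colors [1, 2] ⇒ c(5) = 3.
  - Vertex 4: neighbors [0, 5] already have colors [1, 3] ⇒ c(4) = 2.
  - Vertex 8: neighbors [7, 4, 2] already have colors [1, 2, 3] — all 3 colors blocked. Contradiction.
Every case ends in a contradiction, so G has no proper 3-coloring (χ ≥ 4).
The coloring below uses 4 colors, so χ(G) = 4.
A valid 4-coloring: color 1: [3, 4, 7]; color 2: [0, 5, 8]; color 3: [1, 2]; color 4: [6].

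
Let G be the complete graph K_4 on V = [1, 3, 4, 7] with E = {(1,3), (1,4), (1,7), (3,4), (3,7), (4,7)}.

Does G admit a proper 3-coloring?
The clique on vertices [1, 3, 4, 7] has size 4 > 3, so it alone needs 4 colors.

No, G is not 3-colorable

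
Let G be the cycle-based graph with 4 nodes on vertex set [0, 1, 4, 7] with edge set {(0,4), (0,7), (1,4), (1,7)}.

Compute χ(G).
Clique number ω(G) = 2 (lower bound: χ ≥ ω).
The graph is bipartite (no odd cycle), so 2 colors suffice: χ(G) = 2.
A valid 2-coloring: color 1: [0, 1]; color 2: [4, 7].

χ(G) = 2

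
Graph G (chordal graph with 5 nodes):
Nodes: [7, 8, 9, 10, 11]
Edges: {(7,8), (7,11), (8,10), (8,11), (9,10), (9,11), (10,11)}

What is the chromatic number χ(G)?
Clique number ω(G) = 3 (lower bound: χ ≥ ω).
The clique on [8, 10, 11] has size 3, forcing χ ≥ 3, and the coloring below uses 3 colors, so χ(G) = 3.
A valid 3-coloring: color 1: [11]; color 2: [8, 9]; color 3: [7, 10].

χ(G) = 3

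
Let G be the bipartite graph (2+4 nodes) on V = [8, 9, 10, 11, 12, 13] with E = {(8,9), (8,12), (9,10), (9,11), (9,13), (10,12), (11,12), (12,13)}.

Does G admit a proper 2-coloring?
Yes, G is 2-colorable

A valid 2-coloring: color 1: [9, 12]; color 2: [8, 10, 11, 13].
(χ(G) = 2 ≤ 2.)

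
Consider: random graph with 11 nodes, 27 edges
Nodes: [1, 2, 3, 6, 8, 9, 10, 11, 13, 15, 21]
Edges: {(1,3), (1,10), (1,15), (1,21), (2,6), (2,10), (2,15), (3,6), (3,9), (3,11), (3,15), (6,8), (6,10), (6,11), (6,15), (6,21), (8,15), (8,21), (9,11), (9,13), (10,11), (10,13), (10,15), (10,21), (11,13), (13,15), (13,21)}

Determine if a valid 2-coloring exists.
The clique on vertices [2, 6, 10, 15] has size 4 > 2, so it alone needs 4 colors.

No, G is not 2-colorable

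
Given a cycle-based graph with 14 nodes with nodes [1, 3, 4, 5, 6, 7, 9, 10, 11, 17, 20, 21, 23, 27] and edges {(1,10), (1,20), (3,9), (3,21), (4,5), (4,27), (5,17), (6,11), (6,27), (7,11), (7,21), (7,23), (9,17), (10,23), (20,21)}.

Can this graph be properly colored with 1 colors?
Edge (1,10) forces its endpoints to differ, so 1 color is not enough.

No, G is not 1-colorable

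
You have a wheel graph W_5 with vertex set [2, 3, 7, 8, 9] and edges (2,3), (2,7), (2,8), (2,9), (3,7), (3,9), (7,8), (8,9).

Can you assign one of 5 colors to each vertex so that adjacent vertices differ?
A valid 5-coloring: color 1: [2]; color 2: [3, 8]; color 3: [7, 9].
(χ(G) = 3 ≤ 5.)

Yes, G is 5-colorable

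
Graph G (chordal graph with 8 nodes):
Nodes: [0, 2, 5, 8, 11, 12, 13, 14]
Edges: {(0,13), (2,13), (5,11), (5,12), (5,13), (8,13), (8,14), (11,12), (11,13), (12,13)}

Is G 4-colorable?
A valid 4-coloring: color 1: [13, 14]; color 2: [0, 2, 8, 12]; color 3: [11]; color 4: [5].
(χ(G) = 4 ≤ 4.)

Yes, G is 4-colorable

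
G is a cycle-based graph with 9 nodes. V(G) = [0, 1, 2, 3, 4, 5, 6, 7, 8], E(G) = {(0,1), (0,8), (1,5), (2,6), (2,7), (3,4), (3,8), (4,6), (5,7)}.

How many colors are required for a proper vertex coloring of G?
Clique number ω(G) = 2 (lower bound: χ ≥ ω).
Odd cycle [1, 5, 7, 2, 6, 4, 3, 8, 0] needs 3 colors (χ ≥ 3).
The coloring below uses 3 colors, so χ(G) = 3.
A valid 3-coloring: color 1: [1, 6, 7, 8]; color 2: [0, 2, 4, 5]; color 3: [3].

χ(G) = 3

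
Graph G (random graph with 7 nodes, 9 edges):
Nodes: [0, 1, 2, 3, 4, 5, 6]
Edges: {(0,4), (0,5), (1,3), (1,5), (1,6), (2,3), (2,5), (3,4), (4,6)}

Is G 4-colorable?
A valid 4-coloring: color 1: [3, 5, 6]; color 2: [1, 2, 4]; color 3: [0].
(χ(G) = 3 ≤ 4.)

Yes, G is 4-colorable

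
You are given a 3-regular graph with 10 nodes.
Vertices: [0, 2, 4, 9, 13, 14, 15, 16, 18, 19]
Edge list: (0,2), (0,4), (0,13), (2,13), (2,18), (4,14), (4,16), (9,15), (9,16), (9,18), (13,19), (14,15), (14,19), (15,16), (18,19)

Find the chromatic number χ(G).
χ(G) = 3

Clique number ω(G) = 3 (lower bound: χ ≥ ω).
The clique on [0, 2, 13] has size 3, forcing χ ≥ 3, and the coloring below uses 3 colors, so χ(G) = 3.
A valid 3-coloring: color 1: [13, 14, 16, 18]; color 2: [0, 15, 19]; color 3: [2, 4, 9].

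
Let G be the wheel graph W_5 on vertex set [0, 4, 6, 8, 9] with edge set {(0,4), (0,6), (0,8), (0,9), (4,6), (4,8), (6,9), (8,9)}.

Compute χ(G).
Clique number ω(G) = 3 (lower bound: χ ≥ ω).
The clique on [0, 8, 9] has size 3, forcing χ ≥ 3, and the coloring below uses 3 colors, so χ(G) = 3.
A valid 3-coloring: color 1: [0]; color 2: [4, 9]; color 3: [6, 8].

χ(G) = 3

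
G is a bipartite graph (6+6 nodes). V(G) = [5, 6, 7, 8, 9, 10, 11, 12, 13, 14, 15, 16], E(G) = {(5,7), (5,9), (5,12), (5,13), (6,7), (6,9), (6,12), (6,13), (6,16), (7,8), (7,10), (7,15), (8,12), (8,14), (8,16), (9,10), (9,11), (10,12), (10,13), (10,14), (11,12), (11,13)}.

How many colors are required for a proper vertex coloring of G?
Clique number ω(G) = 2 (lower bound: χ ≥ ω).
The graph is bipartite (no odd cycle), so 2 colors suffice: χ(G) = 2.
A valid 2-coloring: color 1: [5, 6, 8, 10, 11, 15]; color 2: [7, 9, 12, 13, 14, 16].

χ(G) = 2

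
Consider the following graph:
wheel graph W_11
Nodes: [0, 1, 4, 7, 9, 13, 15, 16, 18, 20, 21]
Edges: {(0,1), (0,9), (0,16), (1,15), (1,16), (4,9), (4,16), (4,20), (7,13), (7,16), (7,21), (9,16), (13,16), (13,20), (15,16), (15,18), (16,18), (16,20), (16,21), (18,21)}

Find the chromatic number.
Clique number ω(G) = 3 (lower bound: χ ≥ ω).
The clique on [0, 9, 16] has size 3, forcing χ ≥ 3, and the coloring below uses 3 colors, so χ(G) = 3.
A valid 3-coloring: color 1: [16]; color 2: [0, 4, 13, 15, 21]; color 3: [1, 7, 9, 18, 20].

χ(G) = 3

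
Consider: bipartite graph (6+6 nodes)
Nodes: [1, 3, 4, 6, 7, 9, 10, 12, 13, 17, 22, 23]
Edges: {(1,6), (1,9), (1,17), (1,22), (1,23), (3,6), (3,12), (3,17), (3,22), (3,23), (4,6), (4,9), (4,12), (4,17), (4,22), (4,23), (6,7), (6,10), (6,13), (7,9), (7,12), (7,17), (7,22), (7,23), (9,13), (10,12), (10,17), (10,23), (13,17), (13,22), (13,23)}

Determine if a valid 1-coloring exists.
Edge (1,6) forces its endpoints to differ, so 1 color is not enough.

No, G is not 1-colorable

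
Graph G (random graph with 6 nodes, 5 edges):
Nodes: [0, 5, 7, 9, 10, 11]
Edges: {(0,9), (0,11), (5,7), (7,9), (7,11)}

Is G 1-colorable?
No, G is not 1-colorable

Edge (0,9) forces its endpoints to differ, so 1 color is not enough.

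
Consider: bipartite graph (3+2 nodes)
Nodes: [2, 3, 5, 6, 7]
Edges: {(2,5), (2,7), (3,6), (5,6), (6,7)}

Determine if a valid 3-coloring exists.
A valid 3-coloring: color 1: [2, 6]; color 2: [3, 5, 7].
(χ(G) = 2 ≤ 3.)

Yes, G is 3-colorable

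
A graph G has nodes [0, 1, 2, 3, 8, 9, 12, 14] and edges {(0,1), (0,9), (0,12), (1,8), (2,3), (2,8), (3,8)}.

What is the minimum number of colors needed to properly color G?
χ(G) = 3

Clique number ω(G) = 3 (lower bound: χ ≥ ω).
The clique on [2, 3, 8] has size 3, forcing χ ≥ 3, and the coloring below uses 3 colors, so χ(G) = 3.
A valid 3-coloring: color 1: [0, 8, 14]; color 2: [1, 2, 9, 12]; color 3: [3].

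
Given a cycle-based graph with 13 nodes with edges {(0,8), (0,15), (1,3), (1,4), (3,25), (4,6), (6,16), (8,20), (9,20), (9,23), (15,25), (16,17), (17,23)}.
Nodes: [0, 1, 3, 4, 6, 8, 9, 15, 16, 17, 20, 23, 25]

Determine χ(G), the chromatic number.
Clique number ω(G) = 2 (lower bound: χ ≥ ω).
Odd cycle [23, 17, 16, 6, 4, 1, 3, 25, 15, 0, 8, 20, 9] needs 3 colors (χ ≥ 3).
The coloring below uses 3 colors, so χ(G) = 3.
A valid 3-coloring: color 1: [3, 4, 15, 16, 20, 23]; color 2: [0, 1, 6, 9, 17, 25]; color 3: [8].

χ(G) = 3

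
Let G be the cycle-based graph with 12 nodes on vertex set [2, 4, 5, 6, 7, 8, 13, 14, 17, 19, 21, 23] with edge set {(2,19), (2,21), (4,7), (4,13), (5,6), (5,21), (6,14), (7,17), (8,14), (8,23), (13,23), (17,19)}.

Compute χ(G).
Clique number ω(G) = 2 (lower bound: χ ≥ ω).
The graph is bipartite (no odd cycle), so 2 colors suffice: χ(G) = 2.
A valid 2-coloring: color 1: [2, 4, 5, 14, 17, 23]; color 2: [6, 7, 8, 13, 19, 21].

χ(G) = 2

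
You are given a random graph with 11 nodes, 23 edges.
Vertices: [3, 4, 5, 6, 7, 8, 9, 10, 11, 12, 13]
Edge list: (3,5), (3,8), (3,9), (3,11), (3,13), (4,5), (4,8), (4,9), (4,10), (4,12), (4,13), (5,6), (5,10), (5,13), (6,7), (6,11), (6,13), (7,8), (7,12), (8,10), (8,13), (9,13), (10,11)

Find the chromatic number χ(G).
Clique number ω(G) = 3 (lower bound: χ ≥ ω).
The clique on [3, 8, 13] has size 3, forcing χ ≥ 3, and the coloring below uses 3 colors, so χ(G) = 3.
A valid 3-coloring: color 1: [7, 10, 13]; color 2: [3, 4, 6]; color 3: [5, 8, 9, 11, 12].

χ(G) = 3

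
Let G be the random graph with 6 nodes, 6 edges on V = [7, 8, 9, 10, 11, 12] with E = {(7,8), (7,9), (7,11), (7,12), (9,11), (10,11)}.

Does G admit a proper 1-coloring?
No, G is not 1-colorable

The clique on vertices [7, 9, 11] has size 3 > 1, so it alone needs 3 colors.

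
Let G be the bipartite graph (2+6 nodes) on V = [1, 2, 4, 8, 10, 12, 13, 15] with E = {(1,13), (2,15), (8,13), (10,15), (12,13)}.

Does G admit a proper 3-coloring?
Yes, G is 3-colorable

A valid 3-coloring: color 1: [4, 13, 15]; color 2: [1, 2, 8, 10, 12].
(χ(G) = 2 ≤ 3.)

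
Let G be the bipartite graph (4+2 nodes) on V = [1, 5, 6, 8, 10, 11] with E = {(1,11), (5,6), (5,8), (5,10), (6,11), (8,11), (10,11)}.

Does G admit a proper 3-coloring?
A valid 3-coloring: color 1: [5, 11]; color 2: [1, 6, 8, 10].
(χ(G) = 2 ≤ 3.)

Yes, G is 3-colorable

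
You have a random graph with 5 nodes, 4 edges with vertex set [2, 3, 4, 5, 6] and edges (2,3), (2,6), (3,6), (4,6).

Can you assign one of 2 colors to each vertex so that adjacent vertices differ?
The clique on vertices [2, 3, 6] has size 3 > 2, so it alone needs 3 colors.

No, G is not 2-colorable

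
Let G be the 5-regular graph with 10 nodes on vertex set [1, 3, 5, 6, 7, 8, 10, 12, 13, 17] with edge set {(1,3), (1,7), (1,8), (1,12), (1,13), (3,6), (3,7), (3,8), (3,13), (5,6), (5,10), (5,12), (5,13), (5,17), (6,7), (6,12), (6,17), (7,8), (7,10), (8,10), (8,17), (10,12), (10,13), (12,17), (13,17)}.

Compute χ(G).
χ(G) = 4

Clique number ω(G) = 4 (lower bound: χ ≥ ω).
The clique on [1, 3, 7, 8] has size 4, forcing χ ≥ 4, and the coloring below uses 4 colors, so χ(G) = 4.
A valid 4-coloring: color 1: [7, 12, 13]; color 2: [1, 10, 17]; color 3: [3, 5]; color 4: [6, 8].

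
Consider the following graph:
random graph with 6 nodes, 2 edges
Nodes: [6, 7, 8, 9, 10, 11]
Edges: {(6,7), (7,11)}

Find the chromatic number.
Clique number ω(G) = 2 (lower bound: χ ≥ ω).
The graph is bipartite (no odd cycle), so 2 colors suffice: χ(G) = 2.
A valid 2-coloring: color 1: [7, 8, 9, 10]; color 2: [6, 11].

χ(G) = 2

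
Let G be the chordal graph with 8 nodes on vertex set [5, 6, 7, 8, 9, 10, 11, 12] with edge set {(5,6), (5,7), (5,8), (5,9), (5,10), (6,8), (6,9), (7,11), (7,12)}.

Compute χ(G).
χ(G) = 3

Clique number ω(G) = 3 (lower bound: χ ≥ ω).
The clique on [5, 6, 8] has size 3, forcing χ ≥ 3, and the coloring below uses 3 colors, so χ(G) = 3.
A valid 3-coloring: color 1: [5, 11, 12]; color 2: [6, 7, 10]; color 3: [8, 9].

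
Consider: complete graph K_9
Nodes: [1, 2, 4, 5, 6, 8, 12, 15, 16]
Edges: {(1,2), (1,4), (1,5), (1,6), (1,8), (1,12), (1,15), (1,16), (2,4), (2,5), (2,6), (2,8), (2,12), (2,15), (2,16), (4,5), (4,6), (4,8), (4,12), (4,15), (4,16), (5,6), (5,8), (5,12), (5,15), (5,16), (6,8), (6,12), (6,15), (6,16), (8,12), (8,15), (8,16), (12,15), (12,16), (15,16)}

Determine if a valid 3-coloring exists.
No, G is not 3-colorable

The clique on vertices [1, 2, 4, 5, 6, 8, 12, 15, 16] has size 9 > 3, so it alone needs 9 colors.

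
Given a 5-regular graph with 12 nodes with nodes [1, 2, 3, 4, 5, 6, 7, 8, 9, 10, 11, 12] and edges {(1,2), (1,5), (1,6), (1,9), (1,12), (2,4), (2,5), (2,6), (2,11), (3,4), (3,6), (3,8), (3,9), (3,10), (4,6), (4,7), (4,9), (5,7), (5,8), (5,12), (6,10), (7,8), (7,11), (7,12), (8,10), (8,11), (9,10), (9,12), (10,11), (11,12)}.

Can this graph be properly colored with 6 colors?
A valid 6-coloring: color 1: [1, 3, 7]; color 2: [2, 8, 12]; color 3: [5, 6, 9, 11]; color 4: [4, 10].
(χ(G) = 4 ≤ 6.)

Yes, G is 6-colorable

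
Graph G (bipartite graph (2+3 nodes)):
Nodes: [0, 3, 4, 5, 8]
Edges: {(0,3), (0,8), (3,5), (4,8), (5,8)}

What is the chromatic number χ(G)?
Clique number ω(G) = 2 (lower bound: χ ≥ ω).
The graph is bipartite (no odd cycle), so 2 colors suffice: χ(G) = 2.
A valid 2-coloring: color 1: [3, 8]; color 2: [0, 4, 5].

χ(G) = 2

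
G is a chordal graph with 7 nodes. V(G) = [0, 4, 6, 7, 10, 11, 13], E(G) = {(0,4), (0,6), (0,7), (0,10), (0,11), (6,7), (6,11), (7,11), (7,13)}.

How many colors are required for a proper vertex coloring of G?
Clique number ω(G) = 4 (lower bound: χ ≥ ω).
The clique on [0, 6, 7, 11] has size 4, forcing χ ≥ 4, and the coloring below uses 4 colors, so χ(G) = 4.
A valid 4-coloring: color 1: [0, 13]; color 2: [4, 7, 10]; color 3: [6]; color 4: [11].

χ(G) = 4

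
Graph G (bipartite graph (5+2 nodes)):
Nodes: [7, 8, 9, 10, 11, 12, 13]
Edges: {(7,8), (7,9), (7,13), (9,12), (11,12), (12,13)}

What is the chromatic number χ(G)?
Clique number ω(G) = 2 (lower bound: χ ≥ ω).
The graph is bipartite (no odd cycle), so 2 colors suffice: χ(G) = 2.
A valid 2-coloring: color 1: [7, 10, 12]; color 2: [8, 9, 11, 13].

χ(G) = 2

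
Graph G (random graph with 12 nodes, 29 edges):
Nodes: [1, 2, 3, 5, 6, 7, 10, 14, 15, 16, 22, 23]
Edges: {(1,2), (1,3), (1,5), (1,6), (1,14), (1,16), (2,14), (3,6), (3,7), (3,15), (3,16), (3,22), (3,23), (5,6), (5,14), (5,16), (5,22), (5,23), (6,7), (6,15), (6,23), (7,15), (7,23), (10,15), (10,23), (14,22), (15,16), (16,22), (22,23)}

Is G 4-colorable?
Yes, G is 4-colorable

A valid 4-coloring: color 1: [2, 3, 5, 10]; color 2: [6, 14, 16]; color 3: [1, 15, 23]; color 4: [7, 22].
(χ(G) = 4 ≤ 4.)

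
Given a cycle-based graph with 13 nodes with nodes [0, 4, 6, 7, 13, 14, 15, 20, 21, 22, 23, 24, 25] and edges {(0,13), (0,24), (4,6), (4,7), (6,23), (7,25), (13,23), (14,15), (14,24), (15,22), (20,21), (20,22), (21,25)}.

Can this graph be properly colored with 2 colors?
Odd cycle [25, 21, 20, 22, 15, 14, 24, 0, 13, 23, 6, 4, 7] needs 3 colors (χ ≥ 3).
Hence χ(G) ≥ 3 > 2, so no proper 2-coloring exists.

No, G is not 2-colorable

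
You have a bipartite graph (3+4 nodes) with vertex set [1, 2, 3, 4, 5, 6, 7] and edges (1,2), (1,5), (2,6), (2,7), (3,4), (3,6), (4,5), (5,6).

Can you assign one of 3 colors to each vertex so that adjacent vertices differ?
Yes, G is 3-colorable

A valid 3-coloring: color 1: [2, 3, 5]; color 2: [1, 4, 6, 7].
(χ(G) = 2 ≤ 3.)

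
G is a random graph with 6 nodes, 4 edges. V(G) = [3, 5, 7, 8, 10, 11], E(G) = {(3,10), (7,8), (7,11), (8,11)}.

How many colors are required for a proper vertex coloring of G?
Clique number ω(G) = 3 (lower bound: χ ≥ ω).
The clique on [7, 8, 11] has size 3, forcing χ ≥ 3, and the coloring below uses 3 colors, so χ(G) = 3.
A valid 3-coloring: color 1: [3, 5, 11]; color 2: [8, 10]; color 3: [7].

χ(G) = 3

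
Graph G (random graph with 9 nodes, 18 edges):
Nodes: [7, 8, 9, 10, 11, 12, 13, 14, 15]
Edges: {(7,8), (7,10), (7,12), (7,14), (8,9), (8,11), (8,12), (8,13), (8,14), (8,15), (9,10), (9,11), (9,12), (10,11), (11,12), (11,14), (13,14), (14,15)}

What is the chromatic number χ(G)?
χ(G) = 4

Clique number ω(G) = 4 (lower bound: χ ≥ ω).
The clique on [8, 9, 11, 12] has size 4, forcing χ ≥ 4, and the coloring below uses 4 colors, so χ(G) = 4.
A valid 4-coloring: color 1: [8, 10]; color 2: [12, 14]; color 3: [7, 11, 13, 15]; color 4: [9].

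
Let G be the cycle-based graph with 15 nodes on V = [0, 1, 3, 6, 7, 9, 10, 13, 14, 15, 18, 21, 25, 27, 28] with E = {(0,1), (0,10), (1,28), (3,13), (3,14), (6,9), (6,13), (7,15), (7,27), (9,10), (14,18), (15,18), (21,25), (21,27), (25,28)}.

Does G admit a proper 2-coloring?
No, G is not 2-colorable

Odd cycle [10, 0, 1, 28, 25, 21, 27, 7, 15, 18, 14, 3, 13, 6, 9] needs 3 colors (χ ≥ 3).
Hence χ(G) ≥ 3 > 2, so no proper 2-coloring exists.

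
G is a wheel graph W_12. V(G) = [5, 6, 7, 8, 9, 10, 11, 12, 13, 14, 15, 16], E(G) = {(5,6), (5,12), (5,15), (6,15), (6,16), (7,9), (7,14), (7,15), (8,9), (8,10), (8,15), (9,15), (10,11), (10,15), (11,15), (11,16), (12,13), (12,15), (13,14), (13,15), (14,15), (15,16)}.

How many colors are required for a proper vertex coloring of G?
χ(G) = 4

Clique number ω(G) = 3 (lower bound: χ ≥ ω).
Odd cycle [8, 10, 11, 16, 6, 5, 12, 13, 14, 7, 9] needs 3 colors (χ ≥ 3).
Vertex 15 is adjacent to every vertex of [5, 6, 7, 8, 9, 10, 11, 12, 13, 14, 16], which already need 3 colors among themselves, so 15 needs a new color (χ ≥ 4).
The coloring below uses 4 colors, so χ(G) = 4.
A valid 4-coloring: color 1: [15]; color 2: [6, 7, 8, 11, 12]; color 3: [5, 9, 10, 13, 16]; color 4: [14].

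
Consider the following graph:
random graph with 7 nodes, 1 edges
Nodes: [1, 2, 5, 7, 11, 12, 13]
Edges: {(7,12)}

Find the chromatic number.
χ(G) = 2

Clique number ω(G) = 2 (lower bound: χ ≥ ω).
The graph is bipartite (no odd cycle), so 2 colors suffice: χ(G) = 2.
A valid 2-coloring: color 1: [1, 2, 5, 7, 11, 13]; color 2: [12].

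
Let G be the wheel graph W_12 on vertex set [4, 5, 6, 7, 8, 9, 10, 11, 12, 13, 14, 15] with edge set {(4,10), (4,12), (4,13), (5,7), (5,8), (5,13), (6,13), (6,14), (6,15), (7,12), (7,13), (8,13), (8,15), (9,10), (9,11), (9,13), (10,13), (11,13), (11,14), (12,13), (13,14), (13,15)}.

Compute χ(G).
Clique number ω(G) = 3 (lower bound: χ ≥ ω).
Odd cycle [9, 11, 14, 6, 15, 8, 5, 7, 12, 4, 10] needs 3 colors (χ ≥ 3).
Vertex 13 is adjacent to every vertex of [4, 5, 6, 7, 8, 9, 10, 11, 12, 14, 15], which already need 3 colors among themselves, so 13 needs a new color (χ ≥ 4).
The coloring below uses 4 colors, so χ(G) = 4.
A valid 4-coloring: color 1: [13]; color 2: [4, 5, 9, 14, 15]; color 3: [6, 7, 8, 10, 11]; color 4: [12].

χ(G) = 4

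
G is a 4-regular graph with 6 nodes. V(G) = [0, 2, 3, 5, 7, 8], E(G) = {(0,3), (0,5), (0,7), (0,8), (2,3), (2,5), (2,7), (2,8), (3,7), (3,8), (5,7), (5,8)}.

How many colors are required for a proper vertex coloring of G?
χ(G) = 3

Clique number ω(G) = 3 (lower bound: χ ≥ ω).
The clique on [0, 3, 8] has size 3, forcing χ ≥ 3, and the coloring below uses 3 colors, so χ(G) = 3.
A valid 3-coloring: color 1: [0, 2]; color 2: [7, 8]; color 3: [3, 5].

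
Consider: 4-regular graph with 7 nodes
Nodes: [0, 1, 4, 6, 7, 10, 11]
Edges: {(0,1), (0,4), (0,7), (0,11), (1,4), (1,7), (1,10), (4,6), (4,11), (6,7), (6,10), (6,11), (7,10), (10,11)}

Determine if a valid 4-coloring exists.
Yes, G is 4-colorable

A valid 4-coloring: color 1: [4, 7]; color 2: [1, 11]; color 3: [0, 6]; color 4: [10].
(χ(G) = 4 ≤ 4.)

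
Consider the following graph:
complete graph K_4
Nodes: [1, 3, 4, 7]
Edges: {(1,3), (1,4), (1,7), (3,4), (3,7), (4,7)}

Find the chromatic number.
Clique number ω(G) = 4 (lower bound: χ ≥ ω).
The clique on [1, 3, 4, 7] has size 4, forcing χ ≥ 4, and the coloring below uses 4 colors, so χ(G) = 4.
A valid 4-coloring: color 1: [7]; color 2: [4]; color 3: [3]; color 4: [1].

χ(G) = 4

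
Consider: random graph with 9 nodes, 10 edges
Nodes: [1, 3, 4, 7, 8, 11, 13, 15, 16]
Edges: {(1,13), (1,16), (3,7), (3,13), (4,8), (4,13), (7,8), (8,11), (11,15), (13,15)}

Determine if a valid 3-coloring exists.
A valid 3-coloring: color 1: [8, 13, 16]; color 2: [1, 3, 4, 11]; color 3: [7, 15].
(χ(G) = 3 ≤ 3.)

Yes, G is 3-colorable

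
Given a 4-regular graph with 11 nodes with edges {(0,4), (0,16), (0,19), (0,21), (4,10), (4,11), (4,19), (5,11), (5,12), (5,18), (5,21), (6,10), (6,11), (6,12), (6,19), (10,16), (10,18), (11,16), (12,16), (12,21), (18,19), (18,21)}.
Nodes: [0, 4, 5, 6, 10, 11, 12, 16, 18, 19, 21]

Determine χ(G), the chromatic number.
Clique number ω(G) = 3 (lower bound: χ ≥ ω).
The clique on [0, 4, 19] has size 3, forcing χ ≥ 3, and the coloring below uses 3 colors, so χ(G) = 3.
A valid 3-coloring: color 1: [4, 5, 6, 16]; color 2: [0, 11, 12, 18]; color 3: [10, 19, 21].

χ(G) = 3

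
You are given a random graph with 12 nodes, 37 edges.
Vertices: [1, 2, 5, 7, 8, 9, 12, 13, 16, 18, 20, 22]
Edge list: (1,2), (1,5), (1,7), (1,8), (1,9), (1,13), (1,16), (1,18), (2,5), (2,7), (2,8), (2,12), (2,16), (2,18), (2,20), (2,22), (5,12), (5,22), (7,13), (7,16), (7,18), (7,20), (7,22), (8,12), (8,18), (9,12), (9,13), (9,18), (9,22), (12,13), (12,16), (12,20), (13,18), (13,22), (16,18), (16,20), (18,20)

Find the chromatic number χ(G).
χ(G) = 5

Clique number ω(G) = 5 (lower bound: χ ≥ ω).
The clique on [1, 2, 7, 16, 18] has size 5, forcing χ ≥ 5, and the coloring below uses 5 colors, so χ(G) = 5.
A valid 5-coloring: color 1: [2, 13]; color 2: [1, 20, 22]; color 3: [12, 18]; color 4: [5, 7, 8, 9]; color 5: [16].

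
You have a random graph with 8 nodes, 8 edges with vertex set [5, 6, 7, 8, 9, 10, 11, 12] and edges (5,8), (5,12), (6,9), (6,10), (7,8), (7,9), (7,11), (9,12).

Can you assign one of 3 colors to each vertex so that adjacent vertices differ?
A valid 3-coloring: color 1: [5, 6, 7]; color 2: [8, 9, 10, 11]; color 3: [12].
(χ(G) = 3 ≤ 3.)

Yes, G is 3-colorable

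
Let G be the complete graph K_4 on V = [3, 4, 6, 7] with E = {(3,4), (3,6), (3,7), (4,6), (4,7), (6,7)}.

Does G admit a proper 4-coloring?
A valid 4-coloring: color 1: [4]; color 2: [7]; color 3: [3]; color 4: [6].
(χ(G) = 4 ≤ 4.)

Yes, G is 4-colorable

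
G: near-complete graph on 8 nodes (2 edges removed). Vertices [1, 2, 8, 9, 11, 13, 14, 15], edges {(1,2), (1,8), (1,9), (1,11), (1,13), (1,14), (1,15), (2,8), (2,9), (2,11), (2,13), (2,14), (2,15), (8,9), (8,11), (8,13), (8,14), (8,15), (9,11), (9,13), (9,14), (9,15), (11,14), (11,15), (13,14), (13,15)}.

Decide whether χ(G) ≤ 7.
Yes, G is 7-colorable

A valid 7-coloring: color 1: [2]; color 2: [1]; color 3: [9]; color 4: [8]; color 5: [11, 13]; color 6: [14, 15].
(χ(G) = 6 ≤ 7.)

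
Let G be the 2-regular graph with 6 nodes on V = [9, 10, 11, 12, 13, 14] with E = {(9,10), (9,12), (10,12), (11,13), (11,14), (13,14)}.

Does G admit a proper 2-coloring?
The clique on vertices [9, 10, 12] has size 3 > 2, so it alone needs 3 colors.

No, G is not 2-colorable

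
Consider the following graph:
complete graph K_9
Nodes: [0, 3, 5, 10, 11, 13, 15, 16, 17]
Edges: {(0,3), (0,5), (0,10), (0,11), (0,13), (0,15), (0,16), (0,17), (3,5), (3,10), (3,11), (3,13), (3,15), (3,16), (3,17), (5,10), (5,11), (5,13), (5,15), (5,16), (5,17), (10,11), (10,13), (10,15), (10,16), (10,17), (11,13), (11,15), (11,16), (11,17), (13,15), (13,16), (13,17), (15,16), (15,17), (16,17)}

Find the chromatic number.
χ(G) = 9

Clique number ω(G) = 9 (lower bound: χ ≥ ω).
The clique on [0, 3, 5, 10, 11, 13, 15, 16, 17] has size 9, forcing χ ≥ 9, and the coloring below uses 9 colors, so χ(G) = 9.
A valid 9-coloring: color 1: [10]; color 2: [13]; color 3: [5]; color 4: [17]; color 5: [16]; color 6: [0]; color 7: [15]; color 8: [11]; color 9: [3].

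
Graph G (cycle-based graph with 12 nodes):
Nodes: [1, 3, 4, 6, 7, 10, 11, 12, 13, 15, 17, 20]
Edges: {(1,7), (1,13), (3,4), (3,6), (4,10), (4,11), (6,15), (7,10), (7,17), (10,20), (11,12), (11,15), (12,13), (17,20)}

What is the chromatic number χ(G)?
Clique number ω(G) = 2 (lower bound: χ ≥ ω).
Odd cycle [3, 6, 15, 11, 4] needs 3 colors (χ ≥ 3).
The coloring below uses 3 colors, so χ(G) = 3.
A valid 3-coloring: color 1: [4, 6, 7, 12, 20]; color 2: [3, 10, 11, 13, 17]; color 3: [1, 15].

χ(G) = 3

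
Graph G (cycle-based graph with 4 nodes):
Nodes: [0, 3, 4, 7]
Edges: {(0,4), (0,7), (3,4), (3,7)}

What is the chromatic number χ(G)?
χ(G) = 2

Clique number ω(G) = 2 (lower bound: χ ≥ ω).
The graph is bipartite (no odd cycle), so 2 colors suffice: χ(G) = 2.
A valid 2-coloring: color 1: [4, 7]; color 2: [0, 3].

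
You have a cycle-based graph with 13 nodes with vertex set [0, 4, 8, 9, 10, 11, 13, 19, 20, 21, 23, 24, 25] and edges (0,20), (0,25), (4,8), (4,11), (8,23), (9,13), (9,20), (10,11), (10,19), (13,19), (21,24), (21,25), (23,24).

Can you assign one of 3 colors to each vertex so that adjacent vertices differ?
A valid 3-coloring: color 1: [0, 4, 10, 13, 21, 23]; color 2: [8, 11, 19, 20, 24, 25]; color 3: [9].
(χ(G) = 3 ≤ 3.)

Yes, G is 3-colorable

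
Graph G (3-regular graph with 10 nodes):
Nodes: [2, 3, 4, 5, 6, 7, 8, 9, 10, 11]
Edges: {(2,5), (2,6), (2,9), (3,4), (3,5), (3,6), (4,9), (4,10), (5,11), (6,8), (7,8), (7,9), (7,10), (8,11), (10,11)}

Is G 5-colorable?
Yes, G is 5-colorable

A valid 5-coloring: color 1: [2, 4, 7, 11]; color 2: [3, 8, 9, 10]; color 3: [5, 6].
(χ(G) = 3 ≤ 5.)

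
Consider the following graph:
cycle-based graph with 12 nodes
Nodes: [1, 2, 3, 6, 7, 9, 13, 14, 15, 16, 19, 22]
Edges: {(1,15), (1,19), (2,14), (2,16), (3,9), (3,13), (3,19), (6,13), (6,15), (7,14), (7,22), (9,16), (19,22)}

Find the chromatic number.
χ(G) = 2

Clique number ω(G) = 2 (lower bound: χ ≥ ω).
The graph is bipartite (no odd cycle), so 2 colors suffice: χ(G) = 2.
A valid 2-coloring: color 1: [1, 3, 6, 14, 16, 22]; color 2: [2, 7, 9, 13, 15, 19].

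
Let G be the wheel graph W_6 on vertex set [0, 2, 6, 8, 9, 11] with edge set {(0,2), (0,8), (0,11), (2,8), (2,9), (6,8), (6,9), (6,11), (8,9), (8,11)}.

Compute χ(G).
χ(G) = 4

Clique number ω(G) = 3 (lower bound: χ ≥ ω).
Odd cycle [2, 0, 11, 6, 9] needs 3 colors (χ ≥ 3).
Vertex 8 is adjacent to every vertex of [0, 2, 6, 9, 11], which already need 3 colors among themselves, so 8 needs a new color (χ ≥ 4).
The coloring below uses 4 colors, so χ(G) = 4.
A valid 4-coloring: color 1: [8]; color 2: [2, 6]; color 3: [0, 9]; color 4: [11].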